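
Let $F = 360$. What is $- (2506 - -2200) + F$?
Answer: $-4346$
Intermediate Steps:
$- (2506 - -2200) + F = - (2506 - -2200) + 360 = - (2506 + 2200) + 360 = \left(-1\right) 4706 + 360 = -4706 + 360 = -4346$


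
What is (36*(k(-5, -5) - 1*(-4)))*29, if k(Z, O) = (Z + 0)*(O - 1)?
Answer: 35496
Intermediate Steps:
k(Z, O) = Z*(-1 + O)
(36*(k(-5, -5) - 1*(-4)))*29 = (36*(-5*(-1 - 5) - 1*(-4)))*29 = (36*(-5*(-6) + 4))*29 = (36*(30 + 4))*29 = (36*34)*29 = 1224*29 = 35496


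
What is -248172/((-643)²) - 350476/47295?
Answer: -156641246464/19554070455 ≈ -8.0107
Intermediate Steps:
-248172/((-643)²) - 350476/47295 = -248172/413449 - 350476*1/47295 = -248172*1/413449 - 350476/47295 = -248172/413449 - 350476/47295 = -156641246464/19554070455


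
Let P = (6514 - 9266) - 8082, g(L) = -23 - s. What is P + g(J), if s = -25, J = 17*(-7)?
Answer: -10832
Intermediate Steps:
J = -119
g(L) = 2 (g(L) = -23 - 1*(-25) = -23 + 25 = 2)
P = -10834 (P = -2752 - 8082 = -10834)
P + g(J) = -10834 + 2 = -10832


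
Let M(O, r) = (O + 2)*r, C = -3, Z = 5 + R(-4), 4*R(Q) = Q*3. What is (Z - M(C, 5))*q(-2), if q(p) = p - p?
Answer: 0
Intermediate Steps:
R(Q) = 3*Q/4 (R(Q) = (Q*3)/4 = (3*Q)/4 = 3*Q/4)
q(p) = 0
Z = 2 (Z = 5 + (3/4)*(-4) = 5 - 3 = 2)
M(O, r) = r*(2 + O) (M(O, r) = (2 + O)*r = r*(2 + O))
(Z - M(C, 5))*q(-2) = (2 - 5*(2 - 3))*0 = (2 - 5*(-1))*0 = (2 - 1*(-5))*0 = (2 + 5)*0 = 7*0 = 0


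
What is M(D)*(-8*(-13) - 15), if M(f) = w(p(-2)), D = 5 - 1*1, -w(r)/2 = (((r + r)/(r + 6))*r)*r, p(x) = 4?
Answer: -11392/5 ≈ -2278.4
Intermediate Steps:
w(r) = -4*r**3/(6 + r) (w(r) = -2*((r + r)/(r + 6))*r*r = -2*((2*r)/(6 + r))*r*r = -2*(2*r/(6 + r))*r*r = -2*2*r**2/(6 + r)*r = -4*r**3/(6 + r))
D = 4 (D = 5 - 1 = 4)
M(f) = -128/5 (M(f) = -4*4**3/(6 + 4) = -4*64/10 = -4*64*1/10 = -128/5)
M(D)*(-8*(-13) - 15) = -128*(-8*(-13) - 15)/5 = -128*(104 - 15)/5 = -128/5*89 = -11392/5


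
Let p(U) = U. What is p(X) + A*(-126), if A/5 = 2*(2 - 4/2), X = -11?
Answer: -11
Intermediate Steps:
A = 0 (A = 5*(2*(2 - 4/2)) = 5*(2*(2 - 4*1/2)) = 5*(2*(2 - 2)) = 5*(2*0) = 5*0 = 0)
p(X) + A*(-126) = -11 + 0*(-126) = -11 + 0 = -11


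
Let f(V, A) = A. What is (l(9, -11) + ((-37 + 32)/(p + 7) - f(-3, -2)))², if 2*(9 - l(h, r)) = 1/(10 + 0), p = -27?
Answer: 3136/25 ≈ 125.44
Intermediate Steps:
l(h, r) = 179/20 (l(h, r) = 9 - 1/(2*(10 + 0)) = 9 - ½/10 = 9 - ½*⅒ = 9 - 1/20 = 179/20)
(l(9, -11) + ((-37 + 32)/(p + 7) - f(-3, -2)))² = (179/20 + ((-37 + 32)/(-27 + 7) - 1*(-2)))² = (179/20 + (-5/(-20) + 2))² = (179/20 + (-5*(-1/20) + 2))² = (179/20 + (¼ + 2))² = (179/20 + 9/4)² = (56/5)² = 3136/25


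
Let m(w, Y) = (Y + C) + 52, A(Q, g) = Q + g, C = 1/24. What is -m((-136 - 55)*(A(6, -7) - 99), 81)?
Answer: -3193/24 ≈ -133.04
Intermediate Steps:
C = 1/24 ≈ 0.041667
m(w, Y) = 1249/24 + Y (m(w, Y) = (Y + 1/24) + 52 = (1/24 + Y) + 52 = 1249/24 + Y)
-m((-136 - 55)*(A(6, -7) - 99), 81) = -(1249/24 + 81) = -1*3193/24 = -3193/24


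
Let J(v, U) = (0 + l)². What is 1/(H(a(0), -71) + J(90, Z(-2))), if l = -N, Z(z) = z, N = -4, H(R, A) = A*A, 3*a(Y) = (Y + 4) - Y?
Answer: 1/5057 ≈ 0.00019775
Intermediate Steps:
a(Y) = 4/3 (a(Y) = ((Y + 4) - Y)/3 = ((4 + Y) - Y)/3 = (⅓)*4 = 4/3)
H(R, A) = A²
l = 4 (l = -1*(-4) = 4)
J(v, U) = 16 (J(v, U) = (0 + 4)² = 4² = 16)
1/(H(a(0), -71) + J(90, Z(-2))) = 1/((-71)² + 16) = 1/(5041 + 16) = 1/5057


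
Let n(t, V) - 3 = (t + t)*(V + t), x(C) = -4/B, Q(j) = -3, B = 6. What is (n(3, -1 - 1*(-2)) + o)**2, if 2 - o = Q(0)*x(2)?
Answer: 729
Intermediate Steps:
x(C) = -2/3 (x(C) = -4/6 = -4*1/6 = -2/3)
o = 0 (o = 2 - (-3)*(-2)/3 = 2 - 1*2 = 2 - 2 = 0)
n(t, V) = 3 + 2*t*(V + t) (n(t, V) = 3 + (t + t)*(V + t) = 3 + (2*t)*(V + t) = 3 + 2*t*(V + t))
(n(3, -1 - 1*(-2)) + o)**2 = ((3 + 2*3**2 + 2*(-1 - 1*(-2))*3) + 0)**2 = ((3 + 2*9 + 2*(-1 + 2)*3) + 0)**2 = ((3 + 18 + 2*1*3) + 0)**2 = ((3 + 18 + 6) + 0)**2 = (27 + 0)**2 = 27**2 = 729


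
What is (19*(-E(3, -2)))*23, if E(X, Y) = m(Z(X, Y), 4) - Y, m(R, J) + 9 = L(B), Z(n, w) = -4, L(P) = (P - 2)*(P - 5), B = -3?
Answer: -14421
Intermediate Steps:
L(P) = (-5 + P)*(-2 + P) (L(P) = (-2 + P)*(-5 + P) = (-5 + P)*(-2 + P))
m(R, J) = 31 (m(R, J) = -9 + (10 + (-3)² - 7*(-3)) = -9 + (10 + 9 + 21) = -9 + 40 = 31)
E(X, Y) = 31 - Y
(19*(-E(3, -2)))*23 = (19*(-(31 - 1*(-2))))*23 = (19*(-(31 + 2)))*23 = (19*(-1*33))*23 = (19*(-33))*23 = -627*23 = -14421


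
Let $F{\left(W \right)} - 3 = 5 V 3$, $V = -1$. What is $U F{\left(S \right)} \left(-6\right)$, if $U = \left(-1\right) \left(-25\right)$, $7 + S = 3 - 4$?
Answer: $1800$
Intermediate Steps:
$S = -8$ ($S = -7 + \left(3 - 4\right) = -7 - 1 = -8$)
$F{\left(W \right)} = -12$ ($F{\left(W \right)} = 3 + 5 \left(-1\right) 3 = 3 - 15 = -12$)
$U = 25$
$U F{\left(S \right)} \left(-6\right) = 25 \left(-12\right) \left(-6\right) = \left(-300\right) \left(-6\right) = 1800$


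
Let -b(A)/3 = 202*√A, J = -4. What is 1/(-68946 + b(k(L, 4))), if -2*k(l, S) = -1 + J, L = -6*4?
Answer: -11491/792105471 + 101*√10/1584210942 ≈ -1.4305e-5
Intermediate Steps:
L = -24
k(l, S) = 5/2 (k(l, S) = -(-1 - 4)/2 = -½*(-5) = 5/2)
b(A) = -606*√A
1/(-68946 + b(k(L, 4))) = 1/(-68946 - 303*√10)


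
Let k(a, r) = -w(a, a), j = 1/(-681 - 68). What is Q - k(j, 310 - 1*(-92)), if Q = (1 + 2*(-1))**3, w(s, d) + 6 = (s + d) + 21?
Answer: 10484/749 ≈ 13.997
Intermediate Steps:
w(s, d) = 15 + d + s (w(s, d) = -6 + ((s + d) + 21) = -6 + ((d + s) + 21) = -6 + (21 + d + s) = 15 + d + s)
j = -1/749 (j = 1/(-749) = -1/749 ≈ -0.0013351)
Q = -1 (Q = (1 - 2)**3 = (-1)**3 = -1)
k(a, r) = -15 - 2*a (k(a, r) = -(15 + a + a) = -(15 + 2*a) = -15 - 2*a)
Q - k(j, 310 - 1*(-92)) = -1 - (-15 - 2*(-1/749)) = -1 - (-15 + 2/749) = -1 - 1*(-11233/749) = -1 + 11233/749 = 10484/749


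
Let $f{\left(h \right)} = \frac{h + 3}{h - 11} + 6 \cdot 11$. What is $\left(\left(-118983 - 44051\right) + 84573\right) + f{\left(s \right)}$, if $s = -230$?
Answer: $- \frac{18892968}{241} \approx -78394.0$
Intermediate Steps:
$f{\left(h \right)} = 66 + \frac{3 + h}{-11 + h}$ ($f{\left(h \right)} = \frac{3 + h}{-11 + h} + 66 = 66 + \frac{3 + h}{-11 + h}$)
$\left(\left(-118983 - 44051\right) + 84573\right) + f{\left(s \right)} = \left(\left(-118983 - 44051\right) + 84573\right) + \frac{-723 + 67 \left(-230\right)}{-11 - 230} = \left(\left(-118983 - 44051\right) + 84573\right) + \frac{-723 - 15410}{-241} = \left(-163034 + 84573\right) - - \frac{16133}{241} = -78461 + \frac{16133}{241} = - \frac{18892968}{241}$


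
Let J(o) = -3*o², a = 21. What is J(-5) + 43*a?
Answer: 828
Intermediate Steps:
J(-5) + 43*a = -3*(-5)² + 43*21 = -3*25 + 903 = -75 + 903 = 828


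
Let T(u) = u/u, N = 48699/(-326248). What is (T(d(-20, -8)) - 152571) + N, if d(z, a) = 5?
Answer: -49775706059/326248 ≈ -1.5257e+5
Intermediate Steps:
N = -48699/326248 (N = 48699*(-1/326248) = -48699/326248 ≈ -0.14927)
T(u) = 1
(T(d(-20, -8)) - 152571) + N = (1 - 152571) - 48699/326248 = -152570 - 48699/326248 = -49775706059/326248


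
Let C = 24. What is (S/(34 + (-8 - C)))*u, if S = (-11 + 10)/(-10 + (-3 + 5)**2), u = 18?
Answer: 3/2 ≈ 1.5000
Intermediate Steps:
S = 1/6 (S = -1/(-10 + 2**2) = -1/(-10 + 4) = -1/(-6) = -1*(-1/6) = 1/6 ≈ 0.16667)
(S/(34 + (-8 - C)))*u = (1/(6*(34 + (-8 - 1*24))))*18 = (1/(6*(34 + (-8 - 24))))*18 = (1/(6*(34 - 32)))*18 = ((1/6)/2)*18 = ((1/6)*(1/2))*18 = (1/12)*18 = 3/2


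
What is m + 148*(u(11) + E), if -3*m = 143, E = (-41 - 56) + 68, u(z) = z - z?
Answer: -13019/3 ≈ -4339.7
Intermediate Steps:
u(z) = 0
E = -29 (E = -97 + 68 = -29)
m = -143/3 (m = -⅓*143 = -143/3 ≈ -47.667)
m + 148*(u(11) + E) = -143/3 + 148*(0 - 29) = -143/3 + 148*(-29) = -143/3 - 4292 = -13019/3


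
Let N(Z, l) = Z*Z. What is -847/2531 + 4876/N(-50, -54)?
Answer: 2555914/1581875 ≈ 1.6157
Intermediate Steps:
N(Z, l) = Z**2
-847/2531 + 4876/N(-50, -54) = -847/2531 + 4876/((-50)**2) = -847*1/2531 + 4876/2500 = -847/2531 + 4876*(1/2500) = -847/2531 + 1219/625 = 2555914/1581875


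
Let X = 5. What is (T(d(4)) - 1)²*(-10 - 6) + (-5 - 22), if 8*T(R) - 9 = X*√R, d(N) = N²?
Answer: -549/4 ≈ -137.25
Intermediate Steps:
T(R) = 9/8 + 5*√R/8 (T(R) = 9/8 + (5*√R)/8 = 9/8 + 5*√R/8)
(T(d(4)) - 1)²*(-10 - 6) + (-5 - 22) = ((9/8 + 5*√(4²)/8) - 1)²*(-10 - 6) + (-5 - 22) = ((9/8 + 5*√16/8) - 1)²*(-16) - 27 = ((9/8 + (5/8)*4) - 1)²*(-16) - 27 = ((9/8 + 5/2) - 1)²*(-16) - 27 = (29/8 - 1)²*(-16) - 27 = (21/8)²*(-16) - 27 = (441/64)*(-16) - 27 = -441/4 - 27 = -549/4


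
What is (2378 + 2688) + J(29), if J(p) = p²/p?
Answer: 5095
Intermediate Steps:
J(p) = p
(2378 + 2688) + J(29) = (2378 + 2688) + 29 = 5066 + 29 = 5095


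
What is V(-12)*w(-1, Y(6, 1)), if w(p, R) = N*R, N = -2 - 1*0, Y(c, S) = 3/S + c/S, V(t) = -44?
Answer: 792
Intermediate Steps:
N = -2 (N = -2 + 0 = -2)
w(p, R) = -2*R
V(-12)*w(-1, Y(6, 1)) = -(-88)*(3 + 6)/1 = -(-88)*1*9 = -(-88)*9 = -44*(-18) = 792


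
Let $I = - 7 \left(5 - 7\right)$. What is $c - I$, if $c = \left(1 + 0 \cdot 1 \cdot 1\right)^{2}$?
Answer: $-13$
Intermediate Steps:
$I = 14$ ($I = \left(-7\right) \left(-2\right) = 14$)
$c = 1$ ($c = \left(1 + 0 \cdot 1\right)^{2} = \left(1 + 0\right)^{2} = 1^{2} = 1$)
$c - I = 1 - 14 = -13$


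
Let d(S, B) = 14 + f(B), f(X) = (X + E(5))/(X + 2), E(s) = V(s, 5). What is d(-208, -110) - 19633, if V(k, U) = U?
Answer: -706249/36 ≈ -19618.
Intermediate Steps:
E(s) = 5
f(X) = (5 + X)/(2 + X) (f(X) = (X + 5)/(X + 2) = (5 + X)/(2 + X))
d(S, B) = 14 + (5 + B)/(2 + B)
d(-208, -110) - 19633 = 3*(11 + 5*(-110))/(2 - 110) - 19633 = 3*(11 - 550)/(-108) - 19633 = 3*(-1/108)*(-539) - 19633 = 539/36 - 19633 = -706249/36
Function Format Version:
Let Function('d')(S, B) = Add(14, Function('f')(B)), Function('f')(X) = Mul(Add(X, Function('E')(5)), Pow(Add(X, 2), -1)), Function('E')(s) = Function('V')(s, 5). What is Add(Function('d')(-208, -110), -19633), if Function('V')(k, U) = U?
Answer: Rational(-706249, 36) ≈ -19618.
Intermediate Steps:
Function('E')(s) = 5
Function('f')(X) = Mul(Pow(Add(2, X), -1), Add(5, X)) (Function('f')(X) = Mul(Add(X, 5), Pow(Add(X, 2), -1)) = Mul(Add(5, X), Pow(Add(2, X), -1)) = Mul(Pow(Add(2, X), -1), Add(5, X)))
Function('d')(S, B) = Add(14, Mul(Pow(Add(2, B), -1), Add(5, B)))
Add(Function('d')(-208, -110), -19633) = Add(Mul(3, Pow(Add(2, -110), -1), Add(11, Mul(5, -110))), -19633) = Add(Mul(3, Pow(-108, -1), Add(11, -550)), -19633) = Add(Mul(3, Rational(-1, 108), -539), -19633) = Add(Rational(539, 36), -19633) = Rational(-706249, 36)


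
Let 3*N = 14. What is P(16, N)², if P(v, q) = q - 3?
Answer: 25/9 ≈ 2.7778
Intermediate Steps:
N = 14/3 (N = (⅓)*14 = 14/3 ≈ 4.6667)
P(v, q) = -3 + q
P(16, N)² = (-3 + 14/3)² = (5/3)² = 25/9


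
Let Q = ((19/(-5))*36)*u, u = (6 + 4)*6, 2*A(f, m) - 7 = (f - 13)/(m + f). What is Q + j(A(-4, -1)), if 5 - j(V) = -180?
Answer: -8023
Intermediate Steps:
A(f, m) = 7/2 + (-13 + f)/(2*(f + m)) (A(f, m) = 7/2 + ((f - 13)/(m + f))/2 = 7/2 + ((-13 + f)/(f + m))/2 = 7/2 + (-13 + f)/(2*(f + m)))
j(V) = 185 (j(V) = 5 - 1*(-180) = 5 + 180 = 185)
u = 60 (u = 10*6 = 60)
Q = -8208 (Q = ((19/(-5))*36)*60 = ((19*(-1/5))*36)*60 = -19/5*36*60 = -684/5*60 = -8208)
Q + j(A(-4, -1)) = -8208 + 185 = -8023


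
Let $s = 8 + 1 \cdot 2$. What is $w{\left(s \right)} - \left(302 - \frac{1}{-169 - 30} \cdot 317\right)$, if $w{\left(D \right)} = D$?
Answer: $- \frac{58425}{199} \approx -293.59$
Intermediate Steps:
$s = 10$ ($s = 8 + 2 = 10$)
$w{\left(s \right)} - \left(302 - \frac{1}{-169 - 30} \cdot 317\right) = 10 - \left(302 - \frac{1}{-169 - 30} \cdot 317\right) = 10 - \left(302 - \frac{1}{-199} \cdot 317\right) = 10 - \frac{60415}{199} = - \frac{58425}{199}$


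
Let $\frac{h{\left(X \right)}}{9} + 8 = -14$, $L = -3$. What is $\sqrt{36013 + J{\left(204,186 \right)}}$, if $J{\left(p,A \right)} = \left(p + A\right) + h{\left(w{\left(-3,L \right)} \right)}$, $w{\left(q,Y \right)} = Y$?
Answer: $\sqrt{36205} \approx 190.28$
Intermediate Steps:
$h{\left(X \right)} = -198$ ($h{\left(X \right)} = -72 + 9 \left(-14\right) = -72 - 126 = -198$)
$J{\left(p,A \right)} = -198 + A + p$ ($J{\left(p,A \right)} = \left(p + A\right) - 198 = \left(A + p\right) - 198 = -198 + A + p$)
$\sqrt{36013 + J{\left(204,186 \right)}} = \sqrt{36013 + \left(-198 + 186 + 204\right)} = \sqrt{36013 + 192} = \sqrt{36205}$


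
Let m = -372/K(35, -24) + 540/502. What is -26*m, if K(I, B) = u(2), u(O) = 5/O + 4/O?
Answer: 1597388/753 ≈ 2121.4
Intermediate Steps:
u(O) = 9/O
K(I, B) = 9/2
m = -61438/753 (m = -372/9/2 + 540/502 = -372*2/9 + 540*(1/502) = -248/3 + 270/251 = -61438/753 ≈ -81.591)
-26*m = -26*(-61438/753) = 1597388/753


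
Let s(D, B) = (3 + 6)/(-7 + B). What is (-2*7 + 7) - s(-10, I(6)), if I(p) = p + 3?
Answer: -23/2 ≈ -11.500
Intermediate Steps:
I(p) = 3 + p
s(D, B) = 9/(-7 + B)
(-2*7 + 7) - s(-10, I(6)) = (-2*7 + 7) - 9/(-7 + (3 + 6)) = (-14 + 7) - 9/(-7 + 9) = -7 - 9/2 = -23/2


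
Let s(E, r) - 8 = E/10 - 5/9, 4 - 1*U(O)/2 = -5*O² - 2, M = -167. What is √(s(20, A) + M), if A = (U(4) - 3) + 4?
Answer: I*√1418/3 ≈ 12.552*I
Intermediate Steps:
U(O) = 12 + 10*O² (U(O) = 8 - 2*(-5*O² - 2) = 8 - 2*(-2 - 5*O²) = 8 + (4 + 10*O²) = 12 + 10*O²)
A = 173 (A = ((12 + 10*4²) - 3) + 4 = ((12 + 10*16) - 3) + 4 = ((12 + 160) - 3) + 4 = (172 - 3) + 4 = 169 + 4 = 173)
s(E, r) = 67/9 + E/10 (s(E, r) = 8 + (E/10 - 5/9) = 8 + (-5/9 + E/10) = 67/9 + E/10)
√(s(20, A) + M) = √((67/9 + (⅒)*20) - 167) = √((67/9 + 2) - 167) = √(85/9 - 167) = √(-1418/9) = I*√1418/3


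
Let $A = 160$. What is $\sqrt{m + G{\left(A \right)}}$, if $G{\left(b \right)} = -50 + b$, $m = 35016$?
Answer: $\sqrt{35126} \approx 187.42$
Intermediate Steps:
$\sqrt{m + G{\left(A \right)}} = \sqrt{35016 + \left(-50 + 160\right)} = \sqrt{35016 + 110} = \sqrt{35126}$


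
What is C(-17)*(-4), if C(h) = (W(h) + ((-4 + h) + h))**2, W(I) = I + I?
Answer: -20736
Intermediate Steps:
W(I) = 2*I
C(h) = (-4 + 4*h)**2 (C(h) = (2*h + ((-4 + h) + h))**2 = (2*h + (-4 + 2*h))**2 = (-4 + 4*h)**2)
C(-17)*(-4) = (16*(-1 - 17)**2)*(-4) = (16*(-18)**2)*(-4) = (16*324)*(-4) = 5184*(-4) = -20736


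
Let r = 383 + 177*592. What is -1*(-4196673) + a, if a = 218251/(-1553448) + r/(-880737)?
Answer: 147225642650681555/35081516184 ≈ 4.1967e+6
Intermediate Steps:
r = 105167 (r = 383 + 104784 = 105167)
a = -9117774277/35081516184 (a = 218251/(-1553448) + 105167/(-880737) = 218251*(-1/1553448) + 105167*(-1/880737) = -218251/1553448 - 105167/880737 = -9117774277/35081516184 ≈ -0.25990)
-1*(-4196673) + a = -1*(-4196673) - 9117774277/35081516184 = 4196673 - 9117774277/35081516184 = 147225642650681555/35081516184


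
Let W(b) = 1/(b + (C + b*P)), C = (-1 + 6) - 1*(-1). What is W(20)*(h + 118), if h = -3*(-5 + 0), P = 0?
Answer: 133/26 ≈ 5.1154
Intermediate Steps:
C = 6 (C = 5 + 1 = 6)
W(b) = 1/(6 + b) (W(b) = 1/(b + (6 + b*0)) = 1/(b + (6 + 0)) = 1/(b + 6) = 1/(6 + b))
h = 15 (h = -3*(-5) = 15)
W(20)*(h + 118) = (15 + 118)/(6 + 20) = 133/26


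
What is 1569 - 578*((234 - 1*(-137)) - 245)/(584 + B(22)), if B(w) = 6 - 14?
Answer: 23081/16 ≈ 1442.6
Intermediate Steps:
B(w) = -8
1569 - 578*((234 - 1*(-137)) - 245)/(584 + B(22)) = 1569 - 578*((234 - 1*(-137)) - 245)/(584 - 8) = 1569 - 578*((234 + 137) - 245)/576 = 1569 - 578*(371 - 245)/576 = 1569 - 72828/576 = 1569 - 578*7/32 = 1569 - 2023/16 = 23081/16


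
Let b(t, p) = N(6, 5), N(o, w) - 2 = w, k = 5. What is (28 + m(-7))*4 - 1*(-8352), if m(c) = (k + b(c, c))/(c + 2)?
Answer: 42272/5 ≈ 8454.4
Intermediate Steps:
N(o, w) = 2 + w
b(t, p) = 7 (b(t, p) = 2 + 5 = 7)
m(c) = 12/(2 + c) (m(c) = (5 + 7)/(c + 2) = 12/(2 + c))
(28 + m(-7))*4 - 1*(-8352) = (28 + 12/(2 - 7))*4 - 1*(-8352) = (28 + 12/(-5))*4 + 8352 = (28 + 12*(-⅕))*4 + 8352 = (28 - 12/5)*4 + 8352 = (128/5)*4 + 8352 = 512/5 + 8352 = 42272/5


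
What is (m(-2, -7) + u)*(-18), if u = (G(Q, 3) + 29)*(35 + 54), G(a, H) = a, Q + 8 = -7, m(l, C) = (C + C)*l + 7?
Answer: -23058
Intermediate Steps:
m(l, C) = 7 + 2*C*l (m(l, C) = (2*C)*l + 7 = 2*C*l + 7 = 7 + 2*C*l)
Q = -15 (Q = -8 - 7 = -15)
u = 1246 (u = (-15 + 29)*(35 + 54) = 14*89 = 1246)
(m(-2, -7) + u)*(-18) = ((7 + 2*(-7)*(-2)) + 1246)*(-18) = ((7 + 28) + 1246)*(-18) = (35 + 1246)*(-18) = 1281*(-18) = -23058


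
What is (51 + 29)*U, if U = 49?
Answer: 3920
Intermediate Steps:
(51 + 29)*U = (51 + 29)*49 = 80*49 = 3920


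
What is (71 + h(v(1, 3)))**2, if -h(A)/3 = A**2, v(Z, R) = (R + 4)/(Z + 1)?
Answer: 18769/16 ≈ 1173.1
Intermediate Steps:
v(Z, R) = (4 + R)/(1 + Z)
h(A) = -3*A**2
(71 + h(v(1, 3)))**2 = (71 - 3*(4 + 3)**2/(1 + 1)**2)**2 = (71 - 3*(7/2)**2)**2 = (71 - 3*49/4)**2 = (71 - 147/4)**2 = (137/4)**2 = 18769/16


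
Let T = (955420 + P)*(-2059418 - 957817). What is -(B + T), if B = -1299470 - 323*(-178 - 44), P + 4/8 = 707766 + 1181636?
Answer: 17166992452633/2 ≈ 8.5835e+12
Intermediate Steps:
P = 3778803/2 (P = -½ + (707766 + 1181636) = -½ + 1889402 = 3778803/2 ≈ 1.8894e+6)
T = -17166989997105/2 (T = (955420 + 3778803/2)*(-2059418 - 957817) = (5689643/2)*(-3017235) = -17166989997105/2 ≈ -8.5835e+12)
B = -1227764 (B = -1299470 - 323*(-222) = -1299470 - 1*(-71706) = -1299470 + 71706 = -1227764)
-(B + T) = -(-1227764 - 17166989997105/2) = -1*(-17166992452633/2) = 17166992452633/2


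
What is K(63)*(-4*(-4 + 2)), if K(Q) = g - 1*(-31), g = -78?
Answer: -376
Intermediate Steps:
K(Q) = -47 (K(Q) = -78 - 1*(-31) = -78 + 31 = -47)
K(63)*(-4*(-4 + 2)) = -(-188)*(-4 + 2) = -(-188)*(-2) = -47*8 = -376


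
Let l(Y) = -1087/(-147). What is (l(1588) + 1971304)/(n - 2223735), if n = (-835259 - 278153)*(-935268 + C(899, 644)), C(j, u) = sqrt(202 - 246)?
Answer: 100587116333341439925/53134692451942844541984353 + 645295238156600*I*sqrt(11)/159404077355828533625953059 ≈ 1.8931e-6 + 1.3426e-11*I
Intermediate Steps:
C(j, u) = 2*I*sqrt(11) (C(j, u) = sqrt(-44) = 2*I*sqrt(11))
l(Y) = 1087/147 (l(Y) = -1087*(-1/147) = 1087/147)
n = 1041338614416 - 2226824*I*sqrt(11) (n = (-835259 - 278153)*(-935268 + 2*I*sqrt(11)) = -1113412*(-935268 + 2*I*sqrt(11)) = 1041338614416 - 2226824*I*sqrt(11) ≈ 1.0413e+12 - 7.3855e+6*I)
(l(1588) + 1971304)/(n - 2223735) = (1087/147 + 1971304)/((1041338614416 - 2226824*I*sqrt(11)) - 2223735) = 289782775/(147*(1041336390681 - 2226824*I*sqrt(11)))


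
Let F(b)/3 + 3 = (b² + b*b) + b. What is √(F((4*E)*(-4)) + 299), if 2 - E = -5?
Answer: √75218 ≈ 274.26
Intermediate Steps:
E = 7 (E = 2 - 1*(-5) = 2 + 5 = 7)
F(b) = -9 + 3*b + 6*b² (F(b) = -9 + 3*((b² + b*b) + b) = -9 + 3*((b² + b²) + b) = -9 + 3*(2*b² + b) = -9 + 3*(b + 2*b²) = -9 + (3*b + 6*b²) = -9 + 3*b + 6*b²)
√(F((4*E)*(-4)) + 299) = √((-9 + 3*((4*7)*(-4)) + 6*((4*7)*(-4))²) + 299) = √((-9 + 3*(28*(-4)) + 6*(28*(-4))²) + 299) = √((-9 + 3*(-112) + 6*(-112)²) + 299) = √((-9 - 336 + 6*12544) + 299) = √((-9 - 336 + 75264) + 299) = √(74919 + 299) = √75218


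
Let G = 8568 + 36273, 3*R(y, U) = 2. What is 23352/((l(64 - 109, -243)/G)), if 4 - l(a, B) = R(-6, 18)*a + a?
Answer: 1047127032/79 ≈ 1.3255e+7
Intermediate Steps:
R(y, U) = ⅔ (R(y, U) = (⅓)*2 = ⅔)
l(a, B) = 4 - 5*a/3 (l(a, B) = 4 - (2*a/3 + a) = 4 - 5*a/3)
G = 44841
23352/((l(64 - 109, -243)/G)) = 23352/(((4 - 5*(64 - 109)/3)/44841)) = 23352/(((4 - 5/3*(-45))*(1/44841))) = 23352/(((4 + 75)*(1/44841))) = 23352/((79*(1/44841))) = 23352/(79/44841) = 23352*(44841/79) = 1047127032/79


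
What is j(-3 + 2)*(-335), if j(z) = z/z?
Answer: -335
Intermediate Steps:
j(z) = 1
j(-3 + 2)*(-335) = 1*(-335) = -335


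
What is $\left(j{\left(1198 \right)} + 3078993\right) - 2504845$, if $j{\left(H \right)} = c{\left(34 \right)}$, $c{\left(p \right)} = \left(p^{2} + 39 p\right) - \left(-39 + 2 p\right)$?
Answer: $576601$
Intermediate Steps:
$c{\left(p \right)} = 39 + p^{2} + 37 p$ ($c{\left(p \right)} = \left(p^{2} + 39 p\right) - \left(-39 + 2 p\right) = 39 + p^{2} + 37 p$)
$j{\left(H \right)} = 2453$ ($j{\left(H \right)} = 39 + 34^{2} + 37 \cdot 34 = 39 + 1156 + 1258 = 2453$)
$\left(j{\left(1198 \right)} + 3078993\right) - 2504845 = \left(2453 + 3078993\right) - 2504845 = 3081446 - 2504845 = 576601$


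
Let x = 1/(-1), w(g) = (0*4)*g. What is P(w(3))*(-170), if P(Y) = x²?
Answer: -170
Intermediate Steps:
w(g) = 0 (w(g) = 0*g = 0)
x = -1
P(Y) = 1 (P(Y) = (-1)² = 1)
P(w(3))*(-170) = 1*(-170) = -170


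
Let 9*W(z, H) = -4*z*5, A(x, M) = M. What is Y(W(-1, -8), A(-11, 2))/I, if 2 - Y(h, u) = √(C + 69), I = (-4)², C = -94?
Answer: ⅛ - 5*I/16 ≈ 0.125 - 0.3125*I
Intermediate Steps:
W(z, H) = -20*z/9 (W(z, H) = (-4*z*5)/9 = (-20*z)/9 = -20*z/9)
I = 16
Y(h, u) = 2 - 5*I (Y(h, u) = 2 - √(-94 + 69) = 2 - √(-25) = 2 - 5*I)
Y(W(-1, -8), A(-11, 2))/I = (2 - 5*I)/16 = (2 - 5*I)*(1/16) = ⅛ - 5*I/16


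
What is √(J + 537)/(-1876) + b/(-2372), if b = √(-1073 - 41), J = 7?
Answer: -√34/469 - I*√1114/2372 ≈ -0.012433 - 0.014071*I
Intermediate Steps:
b = I*√1114 (b = √(-1114) = I*√1114 ≈ 33.377*I)
√(J + 537)/(-1876) + b/(-2372) = √(7 + 537)/(-1876) + (I*√1114)/(-2372) = √544*(-1/1876) + (I*√1114)*(-1/2372) = (4*√34)*(-1/1876) - I*√1114/2372 = -√34/469 - I*√1114/2372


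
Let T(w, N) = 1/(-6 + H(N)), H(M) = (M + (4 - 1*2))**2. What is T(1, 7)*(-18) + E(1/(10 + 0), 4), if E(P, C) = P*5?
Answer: 13/50 ≈ 0.26000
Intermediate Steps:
H(M) = (2 + M)**2 (H(M) = (M + (4 - 2))**2 = (M + 2)**2 = (2 + M)**2)
E(P, C) = 5*P
T(w, N) = 1/(-6 + (2 + N)**2)
T(1, 7)*(-18) + E(1/(10 + 0), 4) = -18/(-6 + (2 + 7)**2) + 5/(10 + 0) = -18/(-6 + 9**2) + 5/10 = -18/(-6 + 81) + 5*(1/10) = -18/75 + 1/2 = (1/75)*(-18) + 1/2 = -6/25 + 1/2 = 13/50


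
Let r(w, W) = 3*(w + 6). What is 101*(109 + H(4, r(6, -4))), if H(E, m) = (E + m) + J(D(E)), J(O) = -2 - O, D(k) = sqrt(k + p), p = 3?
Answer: 14847 - 101*sqrt(7) ≈ 14580.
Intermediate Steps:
r(w, W) = 18 + 3*w (r(w, W) = 3*(6 + w) = 18 + 3*w)
D(k) = sqrt(3 + k) (D(k) = sqrt(k + 3) = sqrt(3 + k))
H(E, m) = -2 + E + m - sqrt(3 + E) (H(E, m) = (E + m) + (-2 - sqrt(3 + E)) = -2 + E + m - sqrt(3 + E))
101*(109 + H(4, r(6, -4))) = 101*(109 + (-2 + 4 + (18 + 3*6) - sqrt(3 + 4))) = 101*(109 + (-2 + 4 + (18 + 18) - sqrt(7))) = 101*(109 + (-2 + 4 + 36 - sqrt(7))) = 101*(109 + (38 - sqrt(7))) = 101*(147 - sqrt(7)) = 14847 - 101*sqrt(7)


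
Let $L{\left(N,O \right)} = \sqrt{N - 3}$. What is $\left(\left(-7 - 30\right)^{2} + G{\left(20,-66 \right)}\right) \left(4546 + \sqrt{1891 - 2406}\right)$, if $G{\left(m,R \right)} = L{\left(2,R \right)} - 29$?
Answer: $\left(1340 + i\right) \left(4546 + i \sqrt{515}\right) \approx 6.0916 \cdot 10^{6} + 34955.0 i$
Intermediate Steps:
$L{\left(N,O \right)} = \sqrt{-3 + N}$
$G{\left(m,R \right)} = -29 + i$ ($G{\left(m,R \right)} = \sqrt{-3 + 2} - 29 = \sqrt{-1} - 29 = i - 29 = -29 + i$)
$\left(\left(-7 - 30\right)^{2} + G{\left(20,-66 \right)}\right) \left(4546 + \sqrt{1891 - 2406}\right) = \left(\left(-7 - 30\right)^{2} - \left(29 - i\right)\right) \left(4546 + \sqrt{1891 - 2406}\right) = \left(\left(-37\right)^{2} - \left(29 - i\right)\right) \left(4546 + \sqrt{-515}\right) = \left(1369 - \left(29 - i\right)\right) \left(4546 + i \sqrt{515}\right) = \left(1340 + i\right) \left(4546 + i \sqrt{515}\right)$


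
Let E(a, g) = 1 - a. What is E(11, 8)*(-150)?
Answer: 1500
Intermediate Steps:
E(11, 8)*(-150) = (1 - 1*11)*(-150) = (1 - 11)*(-150) = -10*(-150) = 1500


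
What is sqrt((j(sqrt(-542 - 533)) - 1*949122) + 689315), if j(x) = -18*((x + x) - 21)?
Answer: sqrt(-259429 - 180*I*sqrt(43)) ≈ 1.159 - 509.34*I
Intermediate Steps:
j(x) = 378 - 36*x (j(x) = -18*(2*x - 21) = -18*(-21 + 2*x) = 378 - 36*x)
sqrt((j(sqrt(-542 - 533)) - 1*949122) + 689315) = sqrt(((378 - 36*sqrt(-542 - 533)) - 1*949122) + 689315) = sqrt(((378 - 180*I*sqrt(43)) - 949122) + 689315) = sqrt((-948744 - 180*I*sqrt(43)) + 689315) = sqrt(-259429 - 180*I*sqrt(43))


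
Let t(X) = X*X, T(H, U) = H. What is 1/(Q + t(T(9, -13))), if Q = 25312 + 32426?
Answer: 1/57819 ≈ 1.7295e-5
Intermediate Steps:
Q = 57738
t(X) = X**2
1/(Q + t(T(9, -13))) = 1/(57738 + 9**2) = 1/(57738 + 81) = 1/57819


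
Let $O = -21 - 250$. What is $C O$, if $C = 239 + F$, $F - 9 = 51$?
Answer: $-81029$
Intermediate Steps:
$F = 60$ ($F = 9 + 51 = 60$)
$O = -271$
$C = 299$ ($C = 239 + 60 = 299$)
$C O = 299 \left(-271\right) = -81029$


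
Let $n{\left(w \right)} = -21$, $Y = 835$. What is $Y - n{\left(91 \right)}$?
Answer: $856$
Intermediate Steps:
$Y - n{\left(91 \right)} = 835 - -21 = 835 + 21 = 856$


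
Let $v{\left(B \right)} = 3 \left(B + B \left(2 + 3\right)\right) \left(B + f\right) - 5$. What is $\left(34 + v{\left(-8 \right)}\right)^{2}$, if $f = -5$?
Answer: $3613801$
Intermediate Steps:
$v{\left(B \right)} = -5 + 18 B \left(-5 + B\right)$ ($v{\left(B \right)} = 3 \left(B + B \left(2 + 3\right)\right) \left(B - 5\right) - 5 = 3 \left(B + B 5\right) \left(-5 + B\right) - 5 = 3 \left(B + 5 B\right) \left(-5 + B\right) - 5 = 3 \cdot 6 B \left(-5 + B\right) - 5 = 18 B \left(-5 + B\right) - 5 = -5 + 18 B \left(-5 + B\right)$)
$\left(34 + v{\left(-8 \right)}\right)^{2} = \left(34 - \left(-715 - 1152\right)\right)^{2} = \left(34 + \left(-5 + 720 + 18 \cdot 64\right)\right)^{2} = \left(34 + \left(-5 + 720 + 1152\right)\right)^{2} = \left(34 + 1867\right)^{2} = 1901^{2} = 3613801$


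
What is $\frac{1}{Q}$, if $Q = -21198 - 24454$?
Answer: $- \frac{1}{45652} \approx -2.1905 \cdot 10^{-5}$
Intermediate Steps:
$Q = -45652$ ($Q = -21198 - 24454 = -45652$)
$\frac{1}{Q} = \frac{1}{-45652} = - \frac{1}{45652}$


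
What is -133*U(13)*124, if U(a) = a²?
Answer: -2787148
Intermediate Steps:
-133*U(13)*124 = -133*13²*124 = -133*169*124 = -22477*124 = -2787148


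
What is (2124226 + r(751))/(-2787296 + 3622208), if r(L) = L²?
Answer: 2688227/834912 ≈ 3.2198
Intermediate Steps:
(2124226 + r(751))/(-2787296 + 3622208) = (2124226 + 751²)/(-2787296 + 3622208) = (2124226 + 564001)/834912 = 2688227*(1/834912) = 2688227/834912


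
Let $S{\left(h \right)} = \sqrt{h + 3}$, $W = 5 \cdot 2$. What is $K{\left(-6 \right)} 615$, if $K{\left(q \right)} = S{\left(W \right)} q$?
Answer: $- 3690 \sqrt{13} \approx -13304.0$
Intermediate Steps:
$W = 10$
$S{\left(h \right)} = \sqrt{3 + h}$
$K{\left(q \right)} = q \sqrt{13}$ ($K{\left(q \right)} = \sqrt{3 + 10} q = \sqrt{13} q = q \sqrt{13}$)
$K{\left(-6 \right)} 615 = - 6 \sqrt{13} \cdot 615 = - 3690 \sqrt{13}$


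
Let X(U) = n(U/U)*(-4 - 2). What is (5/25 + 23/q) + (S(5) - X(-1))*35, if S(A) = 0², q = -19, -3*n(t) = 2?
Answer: -13396/95 ≈ -141.01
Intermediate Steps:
n(t) = -⅔ (n(t) = -⅓*2 = -⅔)
X(U) = 4 (X(U) = -2*(-4 - 2)/3 = -⅔*(-6) = 4)
S(A) = 0
(5/25 + 23/q) + (S(5) - X(-1))*35 = (5/25 + 23/(-19)) + (0 - 1*4)*35 = (5*(1/25) + 23*(-1/19)) + (0 - 4)*35 = (⅕ - 23/19) - 4*35 = -96/95 - 140 = -13396/95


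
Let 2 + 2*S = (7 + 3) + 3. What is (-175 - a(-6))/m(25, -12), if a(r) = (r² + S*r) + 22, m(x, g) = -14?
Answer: 100/7 ≈ 14.286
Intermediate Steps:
S = 11/2 (S = -1 + ((7 + 3) + 3)/2 = -1 + (10 + 3)/2 = -1 + (½)*13 = -1 + 13/2 = 11/2 ≈ 5.5000)
a(r) = 22 + r² + 11*r/2 (a(r) = (r² + 11*r/2) + 22 = 22 + r² + 11*r/2)
(-175 - a(-6))/m(25, -12) = (-175 - (22 + (-6)² + (11/2)*(-6)))/(-14) = (-175 - (22 + 36 - 33))*(-1/14) = (-175 - 1*25)*(-1/14) = (-175 - 25)*(-1/14) = -200*(-1/14) = 100/7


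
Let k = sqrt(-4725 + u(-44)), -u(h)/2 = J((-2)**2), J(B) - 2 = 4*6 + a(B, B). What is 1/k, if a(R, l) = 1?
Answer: -I*sqrt(59)/531 ≈ -0.014465*I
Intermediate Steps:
J(B) = 27 (J(B) = 2 + (4*6 + 1) = 2 + (24 + 1) = 2 + 25 = 27)
u(h) = -54 (u(h) = -2*27 = -54)
k = 9*I*sqrt(59) (k = sqrt(-4725 - 54) = sqrt(-4779) = 9*I*sqrt(59) ≈ 69.13*I)
1/k = 1/(9*I*sqrt(59)) = -I*sqrt(59)/531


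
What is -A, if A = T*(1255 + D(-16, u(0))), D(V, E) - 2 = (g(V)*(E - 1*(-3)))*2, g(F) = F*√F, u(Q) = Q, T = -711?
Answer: 893727 - 273024*I ≈ 8.9373e+5 - 2.7302e+5*I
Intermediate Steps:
g(F) = F^(3/2)
D(V, E) = 2 + 2*V^(3/2)*(3 + E) (D(V, E) = 2 + (V^(3/2)*(E - 1*(-3)))*2 = 2 + (V^(3/2)*(E + 3))*2 = 2 + (V^(3/2)*(3 + E))*2 = 2 + 2*V^(3/2)*(3 + E))
A = -893727 + 273024*I (A = -711*(1255 + (2 + 6*(-16)^(3/2) + 2*0*(-16)^(3/2))) = -711*(1255 + (2 + 6*(-64*I) + 2*0*(-64*I))) = -711*(1255 + (2 - 384*I + 0)) = -711*(1255 + (2 - 384*I)) = -711*(1257 - 384*I) = -893727 + 273024*I ≈ -8.9373e+5 + 2.7302e+5*I)
-A = -(-893727 + 273024*I) = 893727 - 273024*I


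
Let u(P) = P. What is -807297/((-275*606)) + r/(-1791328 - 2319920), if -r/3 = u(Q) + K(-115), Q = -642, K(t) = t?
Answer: 184367761917/38063304400 ≈ 4.8437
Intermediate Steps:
r = 2271 (r = -3*(-642 - 115) = -3*(-757) = 2271)
-807297/((-275*606)) + r/(-1791328 - 2319920) = -807297/((-275*606)) + 2271/(-1791328 - 2319920) = -807297/(-166650) + 2271/(-4111248) = -807297*(-1/166650) + 2271*(-1/4111248) = 269099/55550 - 757/1370416 = 184367761917/38063304400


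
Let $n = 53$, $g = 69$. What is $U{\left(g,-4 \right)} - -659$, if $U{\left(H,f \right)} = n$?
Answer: $712$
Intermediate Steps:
$U{\left(H,f \right)} = 53$
$U{\left(g,-4 \right)} - -659 = 53 - -659 = 53 + 659 = 712$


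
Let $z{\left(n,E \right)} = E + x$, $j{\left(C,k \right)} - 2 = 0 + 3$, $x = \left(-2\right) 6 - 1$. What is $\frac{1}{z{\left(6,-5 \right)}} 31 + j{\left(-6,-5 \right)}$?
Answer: $\frac{59}{18} \approx 3.2778$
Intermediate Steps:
$x = -13$ ($x = -12 - 1 = -13$)
$j{\left(C,k \right)} = 5$ ($j{\left(C,k \right)} = 2 + \left(0 + 3\right) = 2 + 3 = 5$)
$z{\left(n,E \right)} = -13 + E$ ($z{\left(n,E \right)} = E - 13 = -13 + E$)
$\frac{1}{z{\left(6,-5 \right)}} 31 + j{\left(-6,-5 \right)} = \frac{1}{-13 - 5} \cdot 31 + 5 = \frac{1}{-18} \cdot 31 + 5 = \left(- \frac{1}{18}\right) 31 + 5 = - \frac{31}{18} + 5 = \frac{59}{18}$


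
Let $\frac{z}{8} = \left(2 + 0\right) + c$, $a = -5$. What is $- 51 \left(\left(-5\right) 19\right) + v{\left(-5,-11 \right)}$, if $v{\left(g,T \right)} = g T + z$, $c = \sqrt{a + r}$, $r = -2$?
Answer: $4916 + 8 i \sqrt{7} \approx 4916.0 + 21.166 i$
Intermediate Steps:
$c = i \sqrt{7}$ ($c = \sqrt{-5 - 2} = \sqrt{-7} = i \sqrt{7} \approx 2.6458 i$)
$z = 16 + 8 i \sqrt{7}$ ($z = 8 \left(\left(2 + 0\right) + i \sqrt{7}\right) = 8 \left(2 + i \sqrt{7}\right) = 16 + 8 i \sqrt{7} \approx 16.0 + 21.166 i$)
$v{\left(g,T \right)} = 16 + T g + 8 i \sqrt{7}$ ($v{\left(g,T \right)} = g T + \left(16 + 8 i \sqrt{7}\right) = T g + \left(16 + 8 i \sqrt{7}\right) = 16 + T g + 8 i \sqrt{7}$)
$- 51 \left(\left(-5\right) 19\right) + v{\left(-5,-11 \right)} = - 51 \left(\left(-5\right) 19\right) + \left(16 - -55 + 8 i \sqrt{7}\right) = \left(-51\right) \left(-95\right) + \left(16 + 55 + 8 i \sqrt{7}\right) = 4845 + \left(71 + 8 i \sqrt{7}\right) = 4916 + 8 i \sqrt{7}$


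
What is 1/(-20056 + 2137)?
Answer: -1/17919 ≈ -5.5807e-5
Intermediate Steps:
1/(-20056 + 2137) = 1/(-17919) = -1/17919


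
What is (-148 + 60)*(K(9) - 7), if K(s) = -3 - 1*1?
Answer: 968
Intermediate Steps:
K(s) = -4 (K(s) = -3 - 1 = -4)
(-148 + 60)*(K(9) - 7) = (-148 + 60)*(-4 - 7) = -88*(-11) = 968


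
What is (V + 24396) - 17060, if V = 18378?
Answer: 25714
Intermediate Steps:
(V + 24396) - 17060 = (18378 + 24396) - 17060 = 42774 - 17060 = 25714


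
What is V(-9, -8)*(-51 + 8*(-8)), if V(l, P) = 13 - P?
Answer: -2415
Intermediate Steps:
V(-9, -8)*(-51 + 8*(-8)) = (13 - 1*(-8))*(-51 + 8*(-8)) = (13 + 8)*(-51 - 64) = 21*(-115) = -2415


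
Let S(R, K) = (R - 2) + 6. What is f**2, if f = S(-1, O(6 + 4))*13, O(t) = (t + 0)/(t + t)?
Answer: 1521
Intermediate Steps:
O(t) = 1/2 (O(t) = t/((2*t)) = t*(1/(2*t)) = 1/2)
S(R, K) = 4 + R (S(R, K) = (-2 + R) + 6 = 4 + R)
f = 39 (f = (4 - 1)*13 = 3*13 = 39)
f**2 = 39**2 = 1521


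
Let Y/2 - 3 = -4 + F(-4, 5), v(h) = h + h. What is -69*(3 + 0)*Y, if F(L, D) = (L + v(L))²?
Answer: -59202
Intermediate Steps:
v(h) = 2*h
F(L, D) = 9*L² (F(L, D) = (L + 2*L)² = (3*L)² = 9*L²)
Y = 286 (Y = 6 + 2*(-4 + 9*(-4)²) = 6 + 2*(-4 + 9*16) = 6 + 2*(-4 + 144) = 6 + 2*140 = 6 + 280 = 286)
-69*(3 + 0)*Y = -69*(3 + 0)*286 = -207*286 = -69*858 = -59202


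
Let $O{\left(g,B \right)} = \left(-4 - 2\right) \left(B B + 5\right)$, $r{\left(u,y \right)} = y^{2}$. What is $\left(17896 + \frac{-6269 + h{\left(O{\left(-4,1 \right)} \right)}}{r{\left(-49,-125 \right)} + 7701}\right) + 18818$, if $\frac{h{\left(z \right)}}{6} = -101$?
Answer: $\frac{856383889}{23326} \approx 36714.0$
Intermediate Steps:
$O{\left(g,B \right)} = -30 - 6 B^{2}$ ($O{\left(g,B \right)} = - 6 \left(B^{2} + 5\right) = - 6 \left(5 + B^{2}\right) = -30 - 6 B^{2}$)
$h{\left(z \right)} = -606$ ($h{\left(z \right)} = 6 \left(-101\right) = -606$)
$\left(17896 + \frac{-6269 + h{\left(O{\left(-4,1 \right)} \right)}}{r{\left(-49,-125 \right)} + 7701}\right) + 18818 = \left(17896 + \frac{-6269 - 606}{\left(-125\right)^{2} + 7701}\right) + 18818 = \left(17896 - \frac{6875}{15625 + 7701}\right) + 18818 = \left(17896 - \frac{6875}{23326}\right) + 18818 = \frac{417435221}{23326} + 18818 = \frac{856383889}{23326}$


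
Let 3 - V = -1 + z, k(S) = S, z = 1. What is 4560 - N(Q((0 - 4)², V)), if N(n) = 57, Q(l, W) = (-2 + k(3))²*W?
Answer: 4503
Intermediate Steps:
V = 3 (V = 3 - (-1 + 1) = 3 - 1*0 = 3 + 0 = 3)
Q(l, W) = W (Q(l, W) = (-2 + 3)²*W = 1²*W = 1*W = W)
4560 - N(Q((0 - 4)², V)) = 4560 - 1*57 = 4560 - 57 = 4503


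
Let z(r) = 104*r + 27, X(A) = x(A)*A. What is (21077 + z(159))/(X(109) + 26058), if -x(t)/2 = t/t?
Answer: 941/646 ≈ 1.4567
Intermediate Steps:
x(t) = -2 (x(t) = -2*t/t = -2*1 = -2)
X(A) = -2*A
z(r) = 27 + 104*r
(21077 + z(159))/(X(109) + 26058) = (21077 + (27 + 104*159))/(-2*109 + 26058) = (21077 + (27 + 16536))/(-218 + 26058) = (21077 + 16563)/25840 = 37640*(1/25840) = 941/646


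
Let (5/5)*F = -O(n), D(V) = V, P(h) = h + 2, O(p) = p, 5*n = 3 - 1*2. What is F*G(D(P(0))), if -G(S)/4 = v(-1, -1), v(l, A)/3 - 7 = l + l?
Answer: 12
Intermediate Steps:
n = ⅕ (n = (3 - 1*2)/5 = (3 - 2)/5 = (⅕)*1 = ⅕ ≈ 0.20000)
P(h) = 2 + h
F = -⅕ (F = -1*⅕ = -⅕ ≈ -0.20000)
v(l, A) = 21 + 6*l (v(l, A) = 21 + 3*(l + l) = 21 + 3*(2*l) = 21 + 6*l)
G(S) = -60 (G(S) = -4*(21 + 6*(-1)) = -4*(21 - 6) = -4*15 = -60)
F*G(D(P(0))) = -⅕*(-60) = 12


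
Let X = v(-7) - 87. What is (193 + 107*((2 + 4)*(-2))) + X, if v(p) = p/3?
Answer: -3541/3 ≈ -1180.3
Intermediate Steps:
v(p) = p/3 (v(p) = p*(⅓) = p/3)
X = -268/3 (X = (⅓)*(-7) - 87 = -7/3 - 87 = -268/3 ≈ -89.333)
(193 + 107*((2 + 4)*(-2))) + X = (193 + 107*((2 + 4)*(-2))) - 268/3 = (193 + 107*(6*(-2))) - 268/3 = (193 + 107*(-12)) - 268/3 = (193 - 1284) - 268/3 = -1091 - 268/3 = -3541/3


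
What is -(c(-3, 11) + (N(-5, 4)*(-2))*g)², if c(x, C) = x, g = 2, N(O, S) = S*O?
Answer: -5929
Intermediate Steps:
N(O, S) = O*S
-(c(-3, 11) + (N(-5, 4)*(-2))*g)² = -(-3 + (-5*4*(-2))*2)² = -(-3 - 20*(-2)*2)² = -(-3 + 40*2)² = -(-3 + 80)² = -1*77² = -1*5929 = -5929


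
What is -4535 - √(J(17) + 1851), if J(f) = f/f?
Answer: -4535 - 2*√463 ≈ -4578.0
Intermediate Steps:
J(f) = 1
-4535 - √(J(17) + 1851) = -4535 - √(1 + 1851) = -4535 - √1852 = -4535 - 2*√463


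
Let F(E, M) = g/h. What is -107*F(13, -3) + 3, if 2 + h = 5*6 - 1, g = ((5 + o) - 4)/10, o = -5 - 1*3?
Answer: 1559/270 ≈ 5.7741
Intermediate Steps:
o = -8 (o = -5 - 3 = -8)
g = -7/10 (g = ((5 - 8) - 4)/10 = (-3 - 4)*(1/10) = -7*1/10 = -7/10 ≈ -0.70000)
h = 27 (h = -2 + (5*6 - 1) = -2 + (30 - 1) = -2 + 29 = 27)
F(E, M) = -7/270 (F(E, M) = -7/10/27 = -7/10*1/27 = -7/270)
-107*F(13, -3) + 3 = -107*(-7/270) + 3 = 749/270 + 3 = 1559/270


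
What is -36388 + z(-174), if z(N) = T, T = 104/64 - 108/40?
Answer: -1455563/40 ≈ -36389.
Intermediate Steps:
T = -43/40 (T = 104*(1/64) - 108*1/40 = 13/8 - 27/10 = -43/40 ≈ -1.0750)
z(N) = -43/40
-36388 + z(-174) = -36388 - 43/40 = -1455563/40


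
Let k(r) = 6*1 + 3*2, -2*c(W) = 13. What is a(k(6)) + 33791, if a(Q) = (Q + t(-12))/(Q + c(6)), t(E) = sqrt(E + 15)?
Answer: 371725/11 + 2*sqrt(3)/11 ≈ 33794.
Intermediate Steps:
c(W) = -13/2 (c(W) = -1/2*13 = -13/2)
k(r) = 12 (k(r) = 6 + 6 = 12)
t(E) = sqrt(15 + E)
a(Q) = (Q + sqrt(3))/(-13/2 + Q) (a(Q) = (Q + sqrt(15 - 12))/(Q - 13/2) = (Q + sqrt(3))/(-13/2 + Q))
a(k(6)) + 33791 = 2*(12 + sqrt(3))/(-13 + 2*12) + 33791 = 2*(12 + sqrt(3))/(-13 + 24) + 33791 = 2*(12 + sqrt(3))/11 + 33791 = 2*(1/11)*(12 + sqrt(3)) + 33791 = (24/11 + 2*sqrt(3)/11) + 33791 = 371725/11 + 2*sqrt(3)/11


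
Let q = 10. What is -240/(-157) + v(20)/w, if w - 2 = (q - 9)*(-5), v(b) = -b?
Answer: 3860/471 ≈ 8.1953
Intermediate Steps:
w = -3 (w = 2 + (10 - 9)*(-5) = 2 + 1*(-5) = 2 - 5 = -3)
-240/(-157) + v(20)/w = -240/(-157) - 1*20/(-3) = -240*(-1/157) - 20*(-⅓) = 240/157 + 20/3 = 3860/471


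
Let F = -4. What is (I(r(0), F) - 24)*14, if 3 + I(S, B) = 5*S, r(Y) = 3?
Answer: -168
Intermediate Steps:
I(S, B) = -3 + 5*S
(I(r(0), F) - 24)*14 = ((-3 + 5*3) - 24)*14 = ((-3 + 15) - 24)*14 = (12 - 24)*14 = -12*14 = -168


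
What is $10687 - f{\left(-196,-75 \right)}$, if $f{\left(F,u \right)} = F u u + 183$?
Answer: $1113004$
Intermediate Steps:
$f{\left(F,u \right)} = 183 + F u^{2}$ ($f{\left(F,u \right)} = F u^{2} + 183 = 183 + F u^{2}$)
$10687 - f{\left(-196,-75 \right)} = 10687 - \left(183 - 196 \left(-75\right)^{2}\right) = 10687 - \left(183 - 1102500\right) = 10687 - -1102317 = 10687 + 1102317 = 1113004$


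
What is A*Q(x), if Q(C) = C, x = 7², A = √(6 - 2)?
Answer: 98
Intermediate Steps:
A = 2 (A = √4 = 2)
x = 49
A*Q(x) = 2*49 = 98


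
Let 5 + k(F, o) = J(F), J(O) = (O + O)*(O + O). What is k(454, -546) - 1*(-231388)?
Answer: 1055847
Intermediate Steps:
J(O) = 4*O**2 (J(O) = (2*O)*(2*O) = 4*O**2)
k(F, o) = -5 + 4*F**2
k(454, -546) - 1*(-231388) = (-5 + 4*454**2) - 1*(-231388) = (-5 + 4*206116) + 231388 = (-5 + 824464) + 231388 = 824459 + 231388 = 1055847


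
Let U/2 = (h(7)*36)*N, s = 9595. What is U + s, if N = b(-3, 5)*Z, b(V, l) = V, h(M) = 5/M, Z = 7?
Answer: 8515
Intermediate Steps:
N = -21 (N = -3*7 = -21)
U = -1080 (U = 2*(((5/7)*36)*(-21)) = 2*((180/7)*(-21)) = 2*(-540) = -1080)
U + s = -1080 + 9595 = 8515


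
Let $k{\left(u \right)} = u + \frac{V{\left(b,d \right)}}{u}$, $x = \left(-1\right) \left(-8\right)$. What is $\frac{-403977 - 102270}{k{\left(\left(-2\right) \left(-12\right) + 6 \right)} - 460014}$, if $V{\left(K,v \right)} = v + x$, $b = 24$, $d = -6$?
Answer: $\frac{7593705}{6899759} \approx 1.1006$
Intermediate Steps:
$x = 8$
$V{\left(K,v \right)} = 8 + v$ ($V{\left(K,v \right)} = v + 8 = 8 + v$)
$k{\left(u \right)} = u + \frac{2}{u}$ ($k{\left(u \right)} = u + \frac{8 - 6}{u} = u + \frac{2}{u}$)
$\frac{-403977 - 102270}{k{\left(\left(-2\right) \left(-12\right) + 6 \right)} - 460014} = \frac{-403977 - 102270}{\left(\left(\left(-2\right) \left(-12\right) + 6\right) + \frac{2}{\left(-2\right) \left(-12\right) + 6}\right) - 460014} = - \frac{506247}{\left(\left(24 + 6\right) + \frac{2}{24 + 6}\right) - 460014} = - \frac{506247}{\left(30 + \frac{2}{30}\right) - 460014} = - \frac{506247}{\left(30 + 2 \cdot \frac{1}{30}\right) - 460014} = - \frac{506247}{\left(30 + \frac{1}{15}\right) - 460014} = - \frac{506247}{\frac{451}{15} - 460014} = - \frac{506247}{- \frac{6899759}{15}} = \left(-506247\right) \left(- \frac{15}{6899759}\right) = \frac{7593705}{6899759}$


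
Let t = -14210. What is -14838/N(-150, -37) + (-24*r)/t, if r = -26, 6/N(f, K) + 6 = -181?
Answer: 3285714043/7105 ≈ 4.6245e+5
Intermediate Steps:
N(f, K) = -6/187 (N(f, K) = 6/(-6 - 181) = 6/(-187) = 6*(-1/187) = -6/187)
-14838/N(-150, -37) + (-24*r)/t = -14838/(-6/187) - 24*(-26)/(-14210) = -14838*(-187/6) + 624*(-1/14210) = 462451 - 312/7105 = 3285714043/7105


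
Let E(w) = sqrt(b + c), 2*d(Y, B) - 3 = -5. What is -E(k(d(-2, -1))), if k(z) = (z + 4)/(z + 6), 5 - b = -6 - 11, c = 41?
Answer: -3*sqrt(7) ≈ -7.9373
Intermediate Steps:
b = 22 (b = 5 - (-6 - 11) = 5 - 1*(-17) = 5 + 17 = 22)
d(Y, B) = -1 (d(Y, B) = 3/2 + (1/2)*(-5) = 3/2 - 5/2 = -1)
k(z) = (4 + z)/(6 + z)
E(w) = 3*sqrt(7) (E(w) = sqrt(22 + 41) = sqrt(63) = 3*sqrt(7))
-E(k(d(-2, -1))) = -3*sqrt(7)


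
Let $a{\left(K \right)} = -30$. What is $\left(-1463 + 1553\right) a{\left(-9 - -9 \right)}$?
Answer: $-2700$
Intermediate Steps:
$\left(-1463 + 1553\right) a{\left(-9 - -9 \right)} = \left(-1463 + 1553\right) \left(-30\right) = 90 \left(-30\right) = -2700$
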